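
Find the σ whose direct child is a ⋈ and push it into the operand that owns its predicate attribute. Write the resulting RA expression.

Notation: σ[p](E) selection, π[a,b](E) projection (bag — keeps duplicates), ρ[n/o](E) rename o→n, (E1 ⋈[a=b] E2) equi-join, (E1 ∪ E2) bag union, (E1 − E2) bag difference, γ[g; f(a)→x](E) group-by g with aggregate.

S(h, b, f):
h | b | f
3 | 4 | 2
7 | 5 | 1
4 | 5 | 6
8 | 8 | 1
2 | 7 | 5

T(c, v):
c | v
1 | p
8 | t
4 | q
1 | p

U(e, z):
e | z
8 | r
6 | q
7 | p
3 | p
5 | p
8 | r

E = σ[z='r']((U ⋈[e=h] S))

σ filters on z, owned by the left side.
E' = (σ[z='r'](U) ⋈[e=h] S)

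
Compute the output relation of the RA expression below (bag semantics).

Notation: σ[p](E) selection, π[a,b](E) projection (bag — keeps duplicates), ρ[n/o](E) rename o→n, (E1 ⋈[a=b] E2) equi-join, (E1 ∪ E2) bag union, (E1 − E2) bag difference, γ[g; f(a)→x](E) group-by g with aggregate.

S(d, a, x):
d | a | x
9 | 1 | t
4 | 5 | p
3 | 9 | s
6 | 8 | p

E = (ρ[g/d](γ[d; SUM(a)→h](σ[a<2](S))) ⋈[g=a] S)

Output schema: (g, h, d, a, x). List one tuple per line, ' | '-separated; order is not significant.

Per-node cardinality:
  S → 4
  σ[a<2](S) → 1
  γ[d; SUM(a)→h](σ[a<2](S)) → 1
  ρ[g/d](γ[d; SUM(a)→h](σ[a<2](S))) → 1
  S → 4
  (ρ[g/d](γ[d; SUM(a)→h](σ[a<2](S))) ⋈[g=a] S) → 1

== RESULT ==
g | h | d | a | x
9 | 1 | 3 | 9 | s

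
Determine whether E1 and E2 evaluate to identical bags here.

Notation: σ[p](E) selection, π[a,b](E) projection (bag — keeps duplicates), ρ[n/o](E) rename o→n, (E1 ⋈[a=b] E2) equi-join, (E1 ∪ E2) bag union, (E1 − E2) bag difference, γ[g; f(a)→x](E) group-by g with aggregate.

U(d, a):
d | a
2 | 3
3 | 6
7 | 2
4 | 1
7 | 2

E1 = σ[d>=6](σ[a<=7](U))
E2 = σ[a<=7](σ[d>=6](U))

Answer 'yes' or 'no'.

E1 row counts bottom-up:
  U → 5
  σ[a<=7](U) → 5
  σ[d>=6](σ[a<=7](U)) → 2
E2 row counts bottom-up:
  U → 5
  σ[d>=6](U) → 2
  σ[a<=7](σ[d>=6](U)) → 2

E1 and E2 produce the same multiset:
d | a
7 | 2
7 | 2

yes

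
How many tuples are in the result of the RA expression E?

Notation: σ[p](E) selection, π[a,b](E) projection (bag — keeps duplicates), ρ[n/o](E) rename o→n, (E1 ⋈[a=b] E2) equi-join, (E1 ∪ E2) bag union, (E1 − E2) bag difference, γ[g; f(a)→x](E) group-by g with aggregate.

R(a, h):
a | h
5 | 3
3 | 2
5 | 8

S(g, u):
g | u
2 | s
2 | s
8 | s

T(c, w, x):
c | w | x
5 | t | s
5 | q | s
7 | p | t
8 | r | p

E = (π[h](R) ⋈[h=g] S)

Subexpression sizes:
  R → 3
  π[h](R) → 3
  S → 3
  (π[h](R) ⋈[h=g] S) → 3

|E| = 3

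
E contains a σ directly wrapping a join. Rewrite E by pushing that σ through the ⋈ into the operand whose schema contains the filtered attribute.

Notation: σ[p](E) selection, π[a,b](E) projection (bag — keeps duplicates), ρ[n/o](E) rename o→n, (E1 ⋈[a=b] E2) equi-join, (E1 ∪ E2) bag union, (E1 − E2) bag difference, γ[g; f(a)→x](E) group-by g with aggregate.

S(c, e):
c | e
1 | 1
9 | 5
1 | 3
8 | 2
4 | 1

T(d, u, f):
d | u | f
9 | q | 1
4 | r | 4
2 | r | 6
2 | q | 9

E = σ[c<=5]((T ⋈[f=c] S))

σ filters on c, owned by the right side.
E' = (T ⋈[f=c] σ[c<=5](S))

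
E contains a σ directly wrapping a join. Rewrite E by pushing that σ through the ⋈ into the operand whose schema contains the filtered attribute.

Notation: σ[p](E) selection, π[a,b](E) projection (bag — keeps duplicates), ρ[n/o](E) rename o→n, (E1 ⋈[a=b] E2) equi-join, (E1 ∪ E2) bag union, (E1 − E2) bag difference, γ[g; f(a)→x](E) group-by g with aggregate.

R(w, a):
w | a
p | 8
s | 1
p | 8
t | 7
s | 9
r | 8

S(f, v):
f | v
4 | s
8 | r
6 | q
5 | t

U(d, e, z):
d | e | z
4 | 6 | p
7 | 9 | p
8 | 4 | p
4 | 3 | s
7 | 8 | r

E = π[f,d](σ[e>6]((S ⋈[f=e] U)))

σ filters on e, owned by the right side.
E' = π[f,d]((S ⋈[f=e] σ[e>6](U)))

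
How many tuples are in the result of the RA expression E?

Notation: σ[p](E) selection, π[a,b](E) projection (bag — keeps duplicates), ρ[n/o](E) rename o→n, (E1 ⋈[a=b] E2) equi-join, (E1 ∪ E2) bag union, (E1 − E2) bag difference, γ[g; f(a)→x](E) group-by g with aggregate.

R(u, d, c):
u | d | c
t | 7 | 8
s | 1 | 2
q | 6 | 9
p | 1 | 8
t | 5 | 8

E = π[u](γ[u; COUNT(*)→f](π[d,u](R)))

Per-node cardinality:
  R → 5
  π[d,u](R) → 5
  γ[u; COUNT(*)→f](π[d,u](R)) → 4
  π[u](γ[u; COUNT(*)→f](π[d,u](R))) → 4

|E| = 4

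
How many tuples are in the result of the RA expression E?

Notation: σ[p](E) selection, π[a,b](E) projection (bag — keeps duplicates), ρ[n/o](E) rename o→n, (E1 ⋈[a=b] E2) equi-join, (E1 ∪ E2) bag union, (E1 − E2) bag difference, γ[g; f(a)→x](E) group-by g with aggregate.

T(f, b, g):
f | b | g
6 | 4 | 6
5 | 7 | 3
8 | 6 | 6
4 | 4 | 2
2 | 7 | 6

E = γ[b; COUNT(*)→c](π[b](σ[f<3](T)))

Per-node cardinality:
  T → 5
  σ[f<3](T) → 1
  π[b](σ[f<3](T)) → 1
  γ[b; COUNT(*)→c](π[b](σ[f<3](T))) → 1

|E| = 1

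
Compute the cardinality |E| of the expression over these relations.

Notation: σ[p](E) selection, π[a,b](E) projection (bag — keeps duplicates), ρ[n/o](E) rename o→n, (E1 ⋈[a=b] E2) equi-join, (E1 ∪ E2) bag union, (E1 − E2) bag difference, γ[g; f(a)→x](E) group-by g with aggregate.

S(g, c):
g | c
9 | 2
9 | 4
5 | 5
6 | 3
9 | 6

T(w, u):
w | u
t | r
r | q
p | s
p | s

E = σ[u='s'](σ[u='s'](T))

Per-node cardinality:
  T → 4
  σ[u='s'](T) → 2
  σ[u='s'](σ[u='s'](T)) → 2

|E| = 2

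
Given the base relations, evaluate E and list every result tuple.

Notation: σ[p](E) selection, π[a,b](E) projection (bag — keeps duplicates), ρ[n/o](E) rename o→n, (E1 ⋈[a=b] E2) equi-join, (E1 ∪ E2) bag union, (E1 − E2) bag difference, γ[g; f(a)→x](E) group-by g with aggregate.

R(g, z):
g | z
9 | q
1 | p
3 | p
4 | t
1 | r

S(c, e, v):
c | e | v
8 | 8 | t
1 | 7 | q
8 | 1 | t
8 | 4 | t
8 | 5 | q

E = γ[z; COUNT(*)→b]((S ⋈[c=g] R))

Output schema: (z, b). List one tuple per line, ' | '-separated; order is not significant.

Stepwise |·|:
  S → 5
  R → 5
  (S ⋈[c=g] R) → 2
  γ[z; COUNT(*)→b]((S ⋈[c=g] R)) → 2

== RESULT ==
z | b
p | 1
r | 1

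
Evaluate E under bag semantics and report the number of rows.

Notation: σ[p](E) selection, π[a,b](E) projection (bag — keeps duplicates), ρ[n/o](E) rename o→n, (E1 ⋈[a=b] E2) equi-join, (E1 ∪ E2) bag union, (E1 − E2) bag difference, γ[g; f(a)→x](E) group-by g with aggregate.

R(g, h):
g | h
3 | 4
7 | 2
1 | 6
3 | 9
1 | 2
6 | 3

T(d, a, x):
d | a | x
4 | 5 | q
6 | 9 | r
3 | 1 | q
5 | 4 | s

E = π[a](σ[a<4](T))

Subexpression sizes:
  T → 4
  σ[a<4](T) → 1
  π[a](σ[a<4](T)) → 1

|E| = 1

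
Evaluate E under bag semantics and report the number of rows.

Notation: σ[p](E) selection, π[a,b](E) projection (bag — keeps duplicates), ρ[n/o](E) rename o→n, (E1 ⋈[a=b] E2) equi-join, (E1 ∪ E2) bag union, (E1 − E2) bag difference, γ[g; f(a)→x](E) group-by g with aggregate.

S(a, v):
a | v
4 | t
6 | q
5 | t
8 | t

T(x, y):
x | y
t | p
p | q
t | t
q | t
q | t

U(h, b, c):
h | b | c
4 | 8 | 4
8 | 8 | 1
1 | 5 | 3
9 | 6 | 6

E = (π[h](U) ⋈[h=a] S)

Per-node cardinality:
  U → 4
  π[h](U) → 4
  S → 4
  (π[h](U) ⋈[h=a] S) → 2

|E| = 2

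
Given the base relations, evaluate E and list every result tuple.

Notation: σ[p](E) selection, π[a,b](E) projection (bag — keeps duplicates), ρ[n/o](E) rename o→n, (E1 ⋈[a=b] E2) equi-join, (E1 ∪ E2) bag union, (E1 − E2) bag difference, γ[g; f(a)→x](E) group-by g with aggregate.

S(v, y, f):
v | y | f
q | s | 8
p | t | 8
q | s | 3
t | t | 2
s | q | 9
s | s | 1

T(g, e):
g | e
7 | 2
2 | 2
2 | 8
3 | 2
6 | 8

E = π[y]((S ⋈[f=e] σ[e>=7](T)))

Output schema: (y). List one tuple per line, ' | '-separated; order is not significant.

Subexpression sizes:
  S → 6
  T → 5
  σ[e>=7](T) → 2
  (S ⋈[f=e] σ[e>=7](T)) → 4
  π[y]((S ⋈[f=e] σ[e>=7](T))) → 4

== RESULT ==
y
s
s
t
t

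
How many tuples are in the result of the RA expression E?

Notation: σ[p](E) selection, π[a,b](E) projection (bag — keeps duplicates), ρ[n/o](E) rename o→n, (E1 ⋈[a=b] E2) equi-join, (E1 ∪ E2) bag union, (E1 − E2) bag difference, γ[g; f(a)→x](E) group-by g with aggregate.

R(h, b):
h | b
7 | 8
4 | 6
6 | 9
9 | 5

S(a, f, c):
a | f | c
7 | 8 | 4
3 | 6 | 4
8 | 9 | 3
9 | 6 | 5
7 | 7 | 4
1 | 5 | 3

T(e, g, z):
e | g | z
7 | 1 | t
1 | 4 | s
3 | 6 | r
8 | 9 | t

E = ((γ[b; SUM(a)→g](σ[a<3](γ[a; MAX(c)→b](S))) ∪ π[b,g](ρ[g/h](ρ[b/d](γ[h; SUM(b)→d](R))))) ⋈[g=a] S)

Subexpression sizes:
  S → 6
  γ[a; MAX(c)→b](S) → 5
  σ[a<3](γ[a; MAX(c)→b](S)) → 1
  γ[b; SUM(a)→g](σ[a<3](γ[a; MAX(c)→b](S))) → 1
  R → 4
  γ[h; SUM(b)→d](R) → 4
  ρ[b/d](γ[h; SUM(b)→d](R)) → 4
  ρ[g/h](ρ[b/d](γ[h; SUM(b)→d](R))) → 4
  π[b,g](ρ[g/h](ρ[b/d](γ[h; SUM(b)→d](R)))) → 4
  (γ[b; SUM(a)→g](σ[a<3](γ[a; MAX(c)→b](S))) ∪ π[b,g](ρ[g/h](ρ[b/d](γ[h; SUM(b)→d](R))))) → 5
  S → 6
  ((γ[b; SUM(a)→g](σ[a<3](γ[a; MAX(c)→b](S))) ∪ π[b,g](ρ[g/h](ρ[b/d](γ[h; SUM(b)→d](R))))) ⋈[g=a] S) → 4

|E| = 4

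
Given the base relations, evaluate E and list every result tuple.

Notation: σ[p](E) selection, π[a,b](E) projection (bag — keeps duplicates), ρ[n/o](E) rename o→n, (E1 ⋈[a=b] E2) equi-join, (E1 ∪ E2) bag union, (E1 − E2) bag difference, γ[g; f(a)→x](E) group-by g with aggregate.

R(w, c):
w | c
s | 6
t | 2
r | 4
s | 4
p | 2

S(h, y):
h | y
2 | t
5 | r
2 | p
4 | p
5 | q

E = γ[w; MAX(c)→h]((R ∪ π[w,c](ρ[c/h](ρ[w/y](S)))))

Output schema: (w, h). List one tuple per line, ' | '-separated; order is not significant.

Stepwise |·|:
  R → 5
  S → 5
  ρ[w/y](S) → 5
  ρ[c/h](ρ[w/y](S)) → 5
  π[w,c](ρ[c/h](ρ[w/y](S))) → 5
  (R ∪ π[w,c](ρ[c/h](ρ[w/y](S)))) → 10
  γ[w; MAX(c)→h]((R ∪ π[w,c](ρ[c/h](ρ[w/y](S))))) → 5

== RESULT ==
w | h
p | 4
q | 5
r | 5
s | 6
t | 2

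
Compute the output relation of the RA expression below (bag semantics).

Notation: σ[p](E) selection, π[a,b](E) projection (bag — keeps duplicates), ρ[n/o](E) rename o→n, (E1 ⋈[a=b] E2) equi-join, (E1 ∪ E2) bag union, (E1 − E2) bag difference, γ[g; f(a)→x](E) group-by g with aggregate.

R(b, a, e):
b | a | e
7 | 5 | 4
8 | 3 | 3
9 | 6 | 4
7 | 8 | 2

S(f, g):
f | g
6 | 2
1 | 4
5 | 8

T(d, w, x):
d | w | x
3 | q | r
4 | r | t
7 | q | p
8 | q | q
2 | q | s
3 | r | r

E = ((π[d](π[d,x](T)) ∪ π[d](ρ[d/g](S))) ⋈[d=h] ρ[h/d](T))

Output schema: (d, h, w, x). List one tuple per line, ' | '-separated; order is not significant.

Per-node cardinality:
  T → 6
  π[d,x](T) → 6
  π[d](π[d,x](T)) → 6
  S → 3
  ρ[d/g](S) → 3
  π[d](ρ[d/g](S)) → 3
  (π[d](π[d,x](T)) ∪ π[d](ρ[d/g](S))) → 9
  T → 6
  ρ[h/d](T) → 6
  ((π[d](π[d,x](T)) ∪ π[d](ρ[d/g](S))) ⋈[d=h] ρ[h/d](T)) → 11

== RESULT ==
d | h | w | x
2 | 2 | q | s
2 | 2 | q | s
3 | 3 | q | r
3 | 3 | q | r
3 | 3 | r | r
3 | 3 | r | r
4 | 4 | r | t
4 | 4 | r | t
7 | 7 | q | p
8 | 8 | q | q
8 | 8 | q | q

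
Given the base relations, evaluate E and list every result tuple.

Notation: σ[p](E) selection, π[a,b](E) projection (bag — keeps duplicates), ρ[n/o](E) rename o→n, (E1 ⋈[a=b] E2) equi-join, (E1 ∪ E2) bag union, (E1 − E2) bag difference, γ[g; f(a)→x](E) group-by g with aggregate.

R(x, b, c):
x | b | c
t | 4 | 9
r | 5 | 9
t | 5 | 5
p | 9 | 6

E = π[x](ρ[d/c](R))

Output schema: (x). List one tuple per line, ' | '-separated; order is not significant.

Subexpression sizes:
  R → 4
  ρ[d/c](R) → 4
  π[x](ρ[d/c](R)) → 4

== RESULT ==
x
p
r
t
t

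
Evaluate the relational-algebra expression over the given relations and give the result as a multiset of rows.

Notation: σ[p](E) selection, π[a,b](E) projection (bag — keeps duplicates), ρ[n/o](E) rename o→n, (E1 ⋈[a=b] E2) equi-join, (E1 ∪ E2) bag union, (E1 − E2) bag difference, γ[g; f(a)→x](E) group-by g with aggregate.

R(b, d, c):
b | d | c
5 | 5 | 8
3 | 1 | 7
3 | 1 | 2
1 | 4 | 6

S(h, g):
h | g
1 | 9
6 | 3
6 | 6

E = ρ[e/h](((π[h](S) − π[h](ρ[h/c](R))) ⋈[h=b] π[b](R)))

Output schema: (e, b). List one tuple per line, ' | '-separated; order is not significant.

Row counts bottom-up:
  S → 3
  π[h](S) → 3
  R → 4
  ρ[h/c](R) → 4
  π[h](ρ[h/c](R)) → 4
  (π[h](S) − π[h](ρ[h/c](R))) → 2
  R → 4
  π[b](R) → 4
  ((π[h](S) − π[h](ρ[h/c](R))) ⋈[h=b] π[b](R)) → 1
  ρ[e/h](((π[h](S) − π[h](ρ[h/c](R))) ⋈[h=b] π[b](R))) → 1

== RESULT ==
e | b
1 | 1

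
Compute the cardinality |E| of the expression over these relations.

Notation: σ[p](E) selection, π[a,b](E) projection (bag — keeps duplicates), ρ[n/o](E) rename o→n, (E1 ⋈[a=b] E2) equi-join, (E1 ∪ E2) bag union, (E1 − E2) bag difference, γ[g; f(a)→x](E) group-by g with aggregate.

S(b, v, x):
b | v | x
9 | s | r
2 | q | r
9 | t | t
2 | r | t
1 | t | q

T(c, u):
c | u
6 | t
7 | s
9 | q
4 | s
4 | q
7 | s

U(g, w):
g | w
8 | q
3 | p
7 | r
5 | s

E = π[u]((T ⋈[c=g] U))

Stepwise |·|:
  T → 6
  U → 4
  (T ⋈[c=g] U) → 2
  π[u]((T ⋈[c=g] U)) → 2

|E| = 2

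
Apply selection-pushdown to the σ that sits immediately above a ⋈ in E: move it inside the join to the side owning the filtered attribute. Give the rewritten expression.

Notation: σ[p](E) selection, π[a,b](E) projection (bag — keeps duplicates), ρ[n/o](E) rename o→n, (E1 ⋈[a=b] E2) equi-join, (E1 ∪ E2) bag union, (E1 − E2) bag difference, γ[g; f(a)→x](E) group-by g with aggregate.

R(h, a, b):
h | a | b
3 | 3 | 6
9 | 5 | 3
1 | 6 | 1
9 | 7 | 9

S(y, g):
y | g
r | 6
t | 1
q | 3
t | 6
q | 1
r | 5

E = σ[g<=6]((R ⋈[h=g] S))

σ filters on g, owned by the right side.
E' = (R ⋈[h=g] σ[g<=6](S))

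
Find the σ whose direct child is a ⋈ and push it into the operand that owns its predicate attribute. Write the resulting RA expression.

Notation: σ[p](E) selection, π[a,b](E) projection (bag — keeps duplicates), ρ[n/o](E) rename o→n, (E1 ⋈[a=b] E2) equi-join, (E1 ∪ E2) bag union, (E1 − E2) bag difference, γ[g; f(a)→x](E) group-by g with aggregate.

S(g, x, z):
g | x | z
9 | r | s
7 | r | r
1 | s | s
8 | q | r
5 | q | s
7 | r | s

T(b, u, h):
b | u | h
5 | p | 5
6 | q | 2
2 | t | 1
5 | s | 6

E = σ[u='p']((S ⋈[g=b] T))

σ filters on u, owned by the right side.
E' = (S ⋈[g=b] σ[u='p'](T))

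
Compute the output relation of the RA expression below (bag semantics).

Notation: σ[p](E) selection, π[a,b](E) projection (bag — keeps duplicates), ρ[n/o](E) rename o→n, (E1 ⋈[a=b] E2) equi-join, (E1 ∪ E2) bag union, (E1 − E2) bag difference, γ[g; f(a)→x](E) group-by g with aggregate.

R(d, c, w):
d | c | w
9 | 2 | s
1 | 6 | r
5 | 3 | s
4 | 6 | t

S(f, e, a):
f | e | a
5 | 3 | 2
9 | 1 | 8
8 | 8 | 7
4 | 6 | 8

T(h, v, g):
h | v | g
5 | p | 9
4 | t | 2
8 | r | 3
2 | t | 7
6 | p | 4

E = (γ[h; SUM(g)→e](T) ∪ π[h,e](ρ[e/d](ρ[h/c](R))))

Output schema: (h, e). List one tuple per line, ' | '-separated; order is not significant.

Subexpression sizes:
  T → 5
  γ[h; SUM(g)→e](T) → 5
  R → 4
  ρ[h/c](R) → 4
  ρ[e/d](ρ[h/c](R)) → 4
  π[h,e](ρ[e/d](ρ[h/c](R))) → 4
  (γ[h; SUM(g)→e](T) ∪ π[h,e](ρ[e/d](ρ[h/c](R)))) → 9

== RESULT ==
h | e
2 | 7
2 | 9
3 | 5
4 | 2
5 | 9
6 | 1
6 | 4
6 | 4
8 | 3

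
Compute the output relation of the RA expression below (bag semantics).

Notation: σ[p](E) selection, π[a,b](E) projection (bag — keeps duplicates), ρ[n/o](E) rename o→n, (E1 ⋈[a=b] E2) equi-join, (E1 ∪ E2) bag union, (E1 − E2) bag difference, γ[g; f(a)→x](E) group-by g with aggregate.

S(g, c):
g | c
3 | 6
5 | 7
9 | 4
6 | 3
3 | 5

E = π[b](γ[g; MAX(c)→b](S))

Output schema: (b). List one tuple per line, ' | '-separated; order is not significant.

Per-node cardinality:
  S → 5
  γ[g; MAX(c)→b](S) → 4
  π[b](γ[g; MAX(c)→b](S)) → 4

== RESULT ==
b
3
4
6
7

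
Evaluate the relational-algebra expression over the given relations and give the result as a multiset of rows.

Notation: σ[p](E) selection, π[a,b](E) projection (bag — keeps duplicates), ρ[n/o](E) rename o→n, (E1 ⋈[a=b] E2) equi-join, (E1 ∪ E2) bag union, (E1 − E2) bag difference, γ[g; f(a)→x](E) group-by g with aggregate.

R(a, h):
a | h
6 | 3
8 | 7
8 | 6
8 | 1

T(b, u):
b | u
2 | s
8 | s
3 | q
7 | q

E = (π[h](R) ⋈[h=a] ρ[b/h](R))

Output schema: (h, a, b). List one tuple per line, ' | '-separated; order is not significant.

Per-node cardinality:
  R → 4
  π[h](R) → 4
  R → 4
  ρ[b/h](R) → 4
  (π[h](R) ⋈[h=a] ρ[b/h](R)) → 1

== RESULT ==
h | a | b
6 | 6 | 3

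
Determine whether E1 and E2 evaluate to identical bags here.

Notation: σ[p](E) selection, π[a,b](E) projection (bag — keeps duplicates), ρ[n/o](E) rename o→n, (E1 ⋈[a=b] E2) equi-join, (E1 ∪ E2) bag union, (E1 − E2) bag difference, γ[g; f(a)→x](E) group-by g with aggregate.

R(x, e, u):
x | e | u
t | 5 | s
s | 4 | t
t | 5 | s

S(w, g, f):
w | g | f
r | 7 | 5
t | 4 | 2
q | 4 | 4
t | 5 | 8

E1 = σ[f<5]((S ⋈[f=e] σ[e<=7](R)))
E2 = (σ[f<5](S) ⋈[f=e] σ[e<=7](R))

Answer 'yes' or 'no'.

E1 subexpression sizes:
  S → 4
  R → 3
  σ[e<=7](R) → 3
  (S ⋈[f=e] σ[e<=7](R)) → 3
  σ[f<5]((S ⋈[f=e] σ[e<=7](R))) → 1
E2 subexpression sizes:
  S → 4
  σ[f<5](S) → 2
  R → 3
  σ[e<=7](R) → 3
  (σ[f<5](S) ⋈[f=e] σ[e<=7](R)) → 1

E1 and E2 produce the same multiset:
w | g | f | x | e | u
q | 4 | 4 | s | 4 | t

yes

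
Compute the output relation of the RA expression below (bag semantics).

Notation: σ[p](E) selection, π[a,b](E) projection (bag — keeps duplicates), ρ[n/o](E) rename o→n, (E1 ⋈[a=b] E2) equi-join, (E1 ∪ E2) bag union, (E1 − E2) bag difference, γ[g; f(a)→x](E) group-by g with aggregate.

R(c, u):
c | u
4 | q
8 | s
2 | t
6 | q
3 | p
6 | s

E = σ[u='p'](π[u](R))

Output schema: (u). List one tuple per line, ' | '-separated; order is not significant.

Per-node cardinality:
  R → 6
  π[u](R) → 6
  σ[u='p'](π[u](R)) → 1

== RESULT ==
u
p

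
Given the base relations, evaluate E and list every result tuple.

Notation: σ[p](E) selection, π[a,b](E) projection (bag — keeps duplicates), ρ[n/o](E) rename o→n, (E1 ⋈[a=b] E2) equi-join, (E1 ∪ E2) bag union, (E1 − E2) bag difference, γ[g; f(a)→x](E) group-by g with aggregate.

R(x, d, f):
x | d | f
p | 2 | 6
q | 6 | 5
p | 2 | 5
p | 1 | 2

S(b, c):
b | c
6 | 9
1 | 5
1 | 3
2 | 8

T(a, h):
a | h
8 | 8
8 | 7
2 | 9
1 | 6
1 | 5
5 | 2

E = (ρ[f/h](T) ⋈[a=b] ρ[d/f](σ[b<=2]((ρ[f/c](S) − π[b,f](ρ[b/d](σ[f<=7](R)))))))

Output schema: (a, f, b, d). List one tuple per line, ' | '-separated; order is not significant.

Per-node cardinality:
  T → 6
  ρ[f/h](T) → 6
  S → 4
  ρ[f/c](S) → 4
  R → 4
  σ[f<=7](R) → 4
  ρ[b/d](σ[f<=7](R)) → 4
  π[b,f](ρ[b/d](σ[f<=7](R))) → 4
  (ρ[f/c](S) − π[b,f](ρ[b/d](σ[f<=7](R)))) → 4
  σ[b<=2]((ρ[f/c](S) − π[b,f](ρ[b/d](σ[f<=7](R))))) → 3
  ρ[d/f](σ[b<=2]((ρ[f/c](S) − π[b,f](ρ[b/d](σ[f<=7](R)))))) → 3
  (ρ[f/h](T) ⋈[a=b] ρ[d/f](σ[b<=2]((ρ[f/c](S) − π[b,f](ρ[b/d](σ[f<=7](R))))))) → 5

== RESULT ==
a | f | b | d
1 | 5 | 1 | 3
1 | 5 | 1 | 5
1 | 6 | 1 | 3
1 | 6 | 1 | 5
2 | 9 | 2 | 8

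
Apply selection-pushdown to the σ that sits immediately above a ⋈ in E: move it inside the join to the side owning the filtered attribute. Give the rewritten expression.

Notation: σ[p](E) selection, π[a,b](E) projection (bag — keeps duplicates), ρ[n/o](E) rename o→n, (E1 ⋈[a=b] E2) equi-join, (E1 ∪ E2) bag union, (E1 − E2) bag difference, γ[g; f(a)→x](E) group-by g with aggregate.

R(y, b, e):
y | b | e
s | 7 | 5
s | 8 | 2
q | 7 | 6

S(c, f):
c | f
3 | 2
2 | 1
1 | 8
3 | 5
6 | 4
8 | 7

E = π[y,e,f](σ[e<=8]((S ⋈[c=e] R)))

σ filters on e, owned by the right side.
E' = π[y,e,f]((S ⋈[c=e] σ[e<=8](R)))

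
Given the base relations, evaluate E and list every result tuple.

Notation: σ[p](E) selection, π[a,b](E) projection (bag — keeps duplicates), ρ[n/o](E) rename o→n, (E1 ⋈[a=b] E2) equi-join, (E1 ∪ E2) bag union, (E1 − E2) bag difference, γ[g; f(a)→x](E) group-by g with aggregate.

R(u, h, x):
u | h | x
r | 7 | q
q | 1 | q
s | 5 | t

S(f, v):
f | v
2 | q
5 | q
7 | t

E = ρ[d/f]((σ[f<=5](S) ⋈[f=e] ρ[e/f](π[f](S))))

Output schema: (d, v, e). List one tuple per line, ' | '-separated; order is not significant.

Subexpression sizes:
  S → 3
  σ[f<=5](S) → 2
  S → 3
  π[f](S) → 3
  ρ[e/f](π[f](S)) → 3
  (σ[f<=5](S) ⋈[f=e] ρ[e/f](π[f](S))) → 2
  ρ[d/f]((σ[f<=5](S) ⋈[f=e] ρ[e/f](π[f](S)))) → 2

== RESULT ==
d | v | e
2 | q | 2
5 | q | 5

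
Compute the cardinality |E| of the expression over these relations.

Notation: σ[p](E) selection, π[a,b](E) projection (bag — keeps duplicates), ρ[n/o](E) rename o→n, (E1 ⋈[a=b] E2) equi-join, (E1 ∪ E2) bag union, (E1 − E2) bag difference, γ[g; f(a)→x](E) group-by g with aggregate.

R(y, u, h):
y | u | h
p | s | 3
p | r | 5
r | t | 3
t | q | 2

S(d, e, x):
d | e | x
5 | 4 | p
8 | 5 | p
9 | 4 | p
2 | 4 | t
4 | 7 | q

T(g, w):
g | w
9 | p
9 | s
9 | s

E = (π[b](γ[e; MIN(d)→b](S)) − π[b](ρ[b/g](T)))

Stepwise |·|:
  S → 5
  γ[e; MIN(d)→b](S) → 3
  π[b](γ[e; MIN(d)→b](S)) → 3
  T → 3
  ρ[b/g](T) → 3
  π[b](ρ[b/g](T)) → 3
  (π[b](γ[e; MIN(d)→b](S)) − π[b](ρ[b/g](T))) → 3

|E| = 3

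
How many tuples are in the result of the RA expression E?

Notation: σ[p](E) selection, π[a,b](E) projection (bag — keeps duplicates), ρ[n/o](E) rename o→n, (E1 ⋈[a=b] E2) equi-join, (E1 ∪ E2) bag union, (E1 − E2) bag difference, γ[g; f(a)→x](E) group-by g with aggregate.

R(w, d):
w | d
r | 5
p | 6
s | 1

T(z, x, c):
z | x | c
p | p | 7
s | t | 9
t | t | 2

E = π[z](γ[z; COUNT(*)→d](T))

Row counts bottom-up:
  T → 3
  γ[z; COUNT(*)→d](T) → 3
  π[z](γ[z; COUNT(*)→d](T)) → 3

|E| = 3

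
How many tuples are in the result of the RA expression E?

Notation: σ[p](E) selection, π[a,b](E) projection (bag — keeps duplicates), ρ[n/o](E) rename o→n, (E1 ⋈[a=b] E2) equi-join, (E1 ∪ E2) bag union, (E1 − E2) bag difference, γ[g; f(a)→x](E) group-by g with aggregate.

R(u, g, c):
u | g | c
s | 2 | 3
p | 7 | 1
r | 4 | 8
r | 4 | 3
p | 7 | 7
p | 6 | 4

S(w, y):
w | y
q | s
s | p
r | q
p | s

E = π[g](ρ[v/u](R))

Per-node cardinality:
  R → 6
  ρ[v/u](R) → 6
  π[g](ρ[v/u](R)) → 6

|E| = 6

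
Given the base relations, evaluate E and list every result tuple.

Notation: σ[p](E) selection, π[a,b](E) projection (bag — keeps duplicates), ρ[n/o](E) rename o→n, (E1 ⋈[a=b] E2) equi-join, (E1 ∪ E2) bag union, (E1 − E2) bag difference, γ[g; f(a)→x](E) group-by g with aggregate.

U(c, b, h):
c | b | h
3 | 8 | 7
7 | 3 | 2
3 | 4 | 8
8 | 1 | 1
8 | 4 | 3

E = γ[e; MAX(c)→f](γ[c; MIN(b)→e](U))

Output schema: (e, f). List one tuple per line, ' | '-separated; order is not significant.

Per-node cardinality:
  U → 5
  γ[c; MIN(b)→e](U) → 3
  γ[e; MAX(c)→f](γ[c; MIN(b)→e](U)) → 3

== RESULT ==
e | f
1 | 8
3 | 7
4 | 3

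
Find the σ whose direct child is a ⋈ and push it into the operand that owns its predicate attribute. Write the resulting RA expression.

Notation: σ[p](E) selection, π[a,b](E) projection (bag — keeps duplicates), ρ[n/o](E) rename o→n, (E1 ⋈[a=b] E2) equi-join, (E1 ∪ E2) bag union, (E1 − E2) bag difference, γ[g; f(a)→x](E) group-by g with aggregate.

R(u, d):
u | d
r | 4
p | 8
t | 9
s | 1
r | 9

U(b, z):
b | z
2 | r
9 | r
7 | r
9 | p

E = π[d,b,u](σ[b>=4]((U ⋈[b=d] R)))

σ filters on b, owned by the left side.
E' = π[d,b,u]((σ[b>=4](U) ⋈[b=d] R))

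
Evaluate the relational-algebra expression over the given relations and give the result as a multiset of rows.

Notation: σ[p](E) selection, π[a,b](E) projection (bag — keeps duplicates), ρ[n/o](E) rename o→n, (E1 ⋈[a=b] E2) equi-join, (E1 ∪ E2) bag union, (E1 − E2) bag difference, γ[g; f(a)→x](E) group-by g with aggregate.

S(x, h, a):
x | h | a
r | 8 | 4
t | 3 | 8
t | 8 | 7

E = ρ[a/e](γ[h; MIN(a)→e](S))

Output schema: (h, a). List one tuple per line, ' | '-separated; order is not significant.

Subexpression sizes:
  S → 3
  γ[h; MIN(a)→e](S) → 2
  ρ[a/e](γ[h; MIN(a)→e](S)) → 2

== RESULT ==
h | a
3 | 8
8 | 4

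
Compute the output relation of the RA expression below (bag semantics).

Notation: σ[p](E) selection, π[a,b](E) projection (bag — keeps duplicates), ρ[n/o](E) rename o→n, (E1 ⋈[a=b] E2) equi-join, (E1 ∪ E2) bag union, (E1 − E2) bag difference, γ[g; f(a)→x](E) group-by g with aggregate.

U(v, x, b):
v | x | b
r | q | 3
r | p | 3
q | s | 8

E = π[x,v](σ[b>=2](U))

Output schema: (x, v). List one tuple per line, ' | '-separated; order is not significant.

Per-node cardinality:
  U → 3
  σ[b>=2](U) → 3
  π[x,v](σ[b>=2](U)) → 3

== RESULT ==
x | v
p | r
q | r
s | q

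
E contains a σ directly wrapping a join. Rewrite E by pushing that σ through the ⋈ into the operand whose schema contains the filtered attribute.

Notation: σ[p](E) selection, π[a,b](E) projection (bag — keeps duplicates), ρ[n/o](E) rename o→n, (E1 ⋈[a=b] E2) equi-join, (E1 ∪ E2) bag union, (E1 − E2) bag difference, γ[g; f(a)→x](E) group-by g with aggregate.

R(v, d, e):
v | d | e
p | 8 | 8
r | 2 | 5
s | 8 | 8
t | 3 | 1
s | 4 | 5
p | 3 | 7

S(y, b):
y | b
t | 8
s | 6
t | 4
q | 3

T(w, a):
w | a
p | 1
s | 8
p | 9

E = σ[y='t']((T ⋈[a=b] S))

σ filters on y, owned by the right side.
E' = (T ⋈[a=b] σ[y='t'](S))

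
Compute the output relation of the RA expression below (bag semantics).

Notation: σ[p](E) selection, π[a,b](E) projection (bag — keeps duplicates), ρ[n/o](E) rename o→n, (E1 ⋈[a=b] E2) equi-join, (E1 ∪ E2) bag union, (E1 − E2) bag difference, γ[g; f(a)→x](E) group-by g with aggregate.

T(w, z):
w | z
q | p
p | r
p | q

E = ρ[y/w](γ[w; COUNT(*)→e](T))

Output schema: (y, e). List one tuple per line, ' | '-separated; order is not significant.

Per-node cardinality:
  T → 3
  γ[w; COUNT(*)→e](T) → 2
  ρ[y/w](γ[w; COUNT(*)→e](T)) → 2

== RESULT ==
y | e
p | 2
q | 1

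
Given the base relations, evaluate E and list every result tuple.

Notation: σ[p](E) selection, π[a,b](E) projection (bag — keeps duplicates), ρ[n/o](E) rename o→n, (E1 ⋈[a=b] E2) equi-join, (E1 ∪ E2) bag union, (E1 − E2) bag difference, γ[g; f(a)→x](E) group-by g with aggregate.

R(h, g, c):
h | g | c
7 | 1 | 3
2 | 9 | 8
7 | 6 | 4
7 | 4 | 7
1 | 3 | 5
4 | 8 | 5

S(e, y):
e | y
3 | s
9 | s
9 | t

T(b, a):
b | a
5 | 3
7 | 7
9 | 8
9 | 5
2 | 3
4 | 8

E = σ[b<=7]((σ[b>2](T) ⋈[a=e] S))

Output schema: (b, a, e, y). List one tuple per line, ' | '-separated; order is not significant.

Stepwise |·|:
  T → 6
  σ[b>2](T) → 5
  S → 3
  (σ[b>2](T) ⋈[a=e] S) → 1
  σ[b<=7]((σ[b>2](T) ⋈[a=e] S)) → 1

== RESULT ==
b | a | e | y
5 | 3 | 3 | s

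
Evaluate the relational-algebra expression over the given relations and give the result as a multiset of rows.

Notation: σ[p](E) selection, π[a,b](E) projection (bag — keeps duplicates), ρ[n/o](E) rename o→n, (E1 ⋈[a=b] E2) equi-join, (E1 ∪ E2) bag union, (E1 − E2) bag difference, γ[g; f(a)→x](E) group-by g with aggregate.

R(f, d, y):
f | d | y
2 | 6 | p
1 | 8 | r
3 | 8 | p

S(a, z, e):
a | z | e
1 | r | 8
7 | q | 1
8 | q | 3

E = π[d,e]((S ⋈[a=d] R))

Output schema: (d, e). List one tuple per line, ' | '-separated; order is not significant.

Row counts bottom-up:
  S → 3
  R → 3
  (S ⋈[a=d] R) → 2
  π[d,e]((S ⋈[a=d] R)) → 2

== RESULT ==
d | e
8 | 3
8 | 3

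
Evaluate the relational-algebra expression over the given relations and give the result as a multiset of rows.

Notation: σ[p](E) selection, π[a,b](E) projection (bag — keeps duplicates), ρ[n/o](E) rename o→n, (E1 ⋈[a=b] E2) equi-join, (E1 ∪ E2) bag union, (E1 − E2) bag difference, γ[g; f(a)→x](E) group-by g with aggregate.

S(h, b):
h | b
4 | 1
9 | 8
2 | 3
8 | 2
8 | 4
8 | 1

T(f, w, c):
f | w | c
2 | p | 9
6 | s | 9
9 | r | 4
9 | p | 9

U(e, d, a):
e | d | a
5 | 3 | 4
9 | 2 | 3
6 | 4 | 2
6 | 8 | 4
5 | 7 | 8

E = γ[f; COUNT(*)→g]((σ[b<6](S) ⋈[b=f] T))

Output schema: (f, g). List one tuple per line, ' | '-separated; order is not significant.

Per-node cardinality:
  S → 6
  σ[b<6](S) → 5
  T → 4
  (σ[b<6](S) ⋈[b=f] T) → 1
  γ[f; COUNT(*)→g]((σ[b<6](S) ⋈[b=f] T)) → 1

== RESULT ==
f | g
2 | 1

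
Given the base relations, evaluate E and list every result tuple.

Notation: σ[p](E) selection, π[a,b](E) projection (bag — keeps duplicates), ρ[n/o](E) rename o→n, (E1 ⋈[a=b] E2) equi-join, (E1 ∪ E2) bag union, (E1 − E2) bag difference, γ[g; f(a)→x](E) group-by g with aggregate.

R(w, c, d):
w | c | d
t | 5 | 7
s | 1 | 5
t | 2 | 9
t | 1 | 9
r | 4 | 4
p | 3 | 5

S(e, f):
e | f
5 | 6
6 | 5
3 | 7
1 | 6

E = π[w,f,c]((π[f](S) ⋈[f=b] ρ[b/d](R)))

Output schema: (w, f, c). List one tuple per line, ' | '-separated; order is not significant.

Row counts bottom-up:
  S → 4
  π[f](S) → 4
  R → 6
  ρ[b/d](R) → 6
  (π[f](S) ⋈[f=b] ρ[b/d](R)) → 3
  π[w,f,c]((π[f](S) ⋈[f=b] ρ[b/d](R))) → 3

== RESULT ==
w | f | c
p | 5 | 3
s | 5 | 1
t | 7 | 5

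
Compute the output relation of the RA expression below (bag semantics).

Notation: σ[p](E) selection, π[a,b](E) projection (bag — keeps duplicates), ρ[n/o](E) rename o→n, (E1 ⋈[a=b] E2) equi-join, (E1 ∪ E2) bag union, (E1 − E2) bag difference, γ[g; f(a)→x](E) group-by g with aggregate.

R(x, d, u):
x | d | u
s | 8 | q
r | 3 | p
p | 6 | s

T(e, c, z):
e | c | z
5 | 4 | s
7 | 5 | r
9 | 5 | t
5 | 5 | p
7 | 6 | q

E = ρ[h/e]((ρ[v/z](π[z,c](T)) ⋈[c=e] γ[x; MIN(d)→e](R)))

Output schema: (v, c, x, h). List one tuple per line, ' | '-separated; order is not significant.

Subexpression sizes:
  T → 5
  π[z,c](T) → 5
  ρ[v/z](π[z,c](T)) → 5
  R → 3
  γ[x; MIN(d)→e](R) → 3
  (ρ[v/z](π[z,c](T)) ⋈[c=e] γ[x; MIN(d)→e](R)) → 1
  ρ[h/e]((ρ[v/z](π[z,c](T)) ⋈[c=e] γ[x; MIN(d)→e](R))) → 1

== RESULT ==
v | c | x | h
q | 6 | p | 6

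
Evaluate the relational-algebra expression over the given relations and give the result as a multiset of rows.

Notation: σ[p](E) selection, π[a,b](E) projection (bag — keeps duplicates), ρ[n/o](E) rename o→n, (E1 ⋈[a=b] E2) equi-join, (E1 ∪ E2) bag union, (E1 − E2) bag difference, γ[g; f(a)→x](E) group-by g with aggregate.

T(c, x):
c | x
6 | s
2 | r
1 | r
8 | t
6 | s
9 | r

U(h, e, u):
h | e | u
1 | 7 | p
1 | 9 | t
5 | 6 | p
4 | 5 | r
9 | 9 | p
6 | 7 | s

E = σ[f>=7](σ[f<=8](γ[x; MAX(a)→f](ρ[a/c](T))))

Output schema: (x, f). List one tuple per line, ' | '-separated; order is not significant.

Stepwise |·|:
  T → 6
  ρ[a/c](T) → 6
  γ[x; MAX(a)→f](ρ[a/c](T)) → 3
  σ[f<=8](γ[x; MAX(a)→f](ρ[a/c](T))) → 2
  σ[f>=7](σ[f<=8](γ[x; MAX(a)→f](ρ[a/c](T)))) → 1

== RESULT ==
x | f
t | 8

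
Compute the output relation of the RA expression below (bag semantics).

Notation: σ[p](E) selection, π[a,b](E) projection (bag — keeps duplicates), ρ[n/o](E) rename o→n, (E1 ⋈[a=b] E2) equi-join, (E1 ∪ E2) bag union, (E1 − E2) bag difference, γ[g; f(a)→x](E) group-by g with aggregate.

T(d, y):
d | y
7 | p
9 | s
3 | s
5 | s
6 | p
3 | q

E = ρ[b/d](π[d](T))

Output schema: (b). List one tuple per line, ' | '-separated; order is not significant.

Row counts bottom-up:
  T → 6
  π[d](T) → 6
  ρ[b/d](π[d](T)) → 6

== RESULT ==
b
3
3
5
6
7
9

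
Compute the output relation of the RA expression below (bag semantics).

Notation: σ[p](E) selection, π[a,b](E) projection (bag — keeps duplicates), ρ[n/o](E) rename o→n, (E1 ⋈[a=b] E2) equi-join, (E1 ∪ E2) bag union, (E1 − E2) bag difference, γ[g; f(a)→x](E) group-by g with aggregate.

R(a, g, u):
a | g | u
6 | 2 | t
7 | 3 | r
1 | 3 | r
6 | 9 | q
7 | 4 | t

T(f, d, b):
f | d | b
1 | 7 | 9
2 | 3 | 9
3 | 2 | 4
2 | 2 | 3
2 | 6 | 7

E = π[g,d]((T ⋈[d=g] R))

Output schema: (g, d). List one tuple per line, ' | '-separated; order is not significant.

Per-node cardinality:
  T → 5
  R → 5
  (T ⋈[d=g] R) → 4
  π[g,d]((T ⋈[d=g] R)) → 4

== RESULT ==
g | d
2 | 2
2 | 2
3 | 3
3 | 3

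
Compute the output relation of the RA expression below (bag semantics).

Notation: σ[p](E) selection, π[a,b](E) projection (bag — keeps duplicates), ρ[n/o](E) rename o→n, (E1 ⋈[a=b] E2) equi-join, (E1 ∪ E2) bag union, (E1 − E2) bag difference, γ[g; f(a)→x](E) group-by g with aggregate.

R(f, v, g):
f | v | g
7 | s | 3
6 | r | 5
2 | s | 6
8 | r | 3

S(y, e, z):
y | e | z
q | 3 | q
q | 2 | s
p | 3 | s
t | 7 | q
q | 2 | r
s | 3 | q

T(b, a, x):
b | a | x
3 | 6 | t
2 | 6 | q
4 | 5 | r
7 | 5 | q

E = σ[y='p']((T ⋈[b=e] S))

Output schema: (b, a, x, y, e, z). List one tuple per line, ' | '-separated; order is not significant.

Per-node cardinality:
  T → 4
  S → 6
  (T ⋈[b=e] S) → 6
  σ[y='p']((T ⋈[b=e] S)) → 1

== RESULT ==
b | a | x | y | e | z
3 | 6 | t | p | 3 | s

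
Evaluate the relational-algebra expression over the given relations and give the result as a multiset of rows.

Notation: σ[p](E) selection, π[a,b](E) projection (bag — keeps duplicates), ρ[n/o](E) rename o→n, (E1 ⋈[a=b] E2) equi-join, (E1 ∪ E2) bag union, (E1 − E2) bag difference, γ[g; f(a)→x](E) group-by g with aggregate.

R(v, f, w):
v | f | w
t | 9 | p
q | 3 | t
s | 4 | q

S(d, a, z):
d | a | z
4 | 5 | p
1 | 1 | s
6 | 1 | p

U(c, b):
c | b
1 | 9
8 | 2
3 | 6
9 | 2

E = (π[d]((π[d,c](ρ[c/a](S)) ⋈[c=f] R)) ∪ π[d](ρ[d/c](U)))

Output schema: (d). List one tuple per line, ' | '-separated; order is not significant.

Per-node cardinality:
  S → 3
  ρ[c/a](S) → 3
  π[d,c](ρ[c/a](S)) → 3
  R → 3
  (π[d,c](ρ[c/a](S)) ⋈[c=f] R) → 0
  π[d]((π[d,c](ρ[c/a](S)) ⋈[c=f] R)) → 0
  U → 4
  ρ[d/c](U) → 4
  π[d](ρ[d/c](U)) → 4
  (π[d]((π[d,c](ρ[c/a](S)) ⋈[c=f] R)) ∪ π[d](ρ[d/c](U))) → 4

== RESULT ==
d
1
3
8
9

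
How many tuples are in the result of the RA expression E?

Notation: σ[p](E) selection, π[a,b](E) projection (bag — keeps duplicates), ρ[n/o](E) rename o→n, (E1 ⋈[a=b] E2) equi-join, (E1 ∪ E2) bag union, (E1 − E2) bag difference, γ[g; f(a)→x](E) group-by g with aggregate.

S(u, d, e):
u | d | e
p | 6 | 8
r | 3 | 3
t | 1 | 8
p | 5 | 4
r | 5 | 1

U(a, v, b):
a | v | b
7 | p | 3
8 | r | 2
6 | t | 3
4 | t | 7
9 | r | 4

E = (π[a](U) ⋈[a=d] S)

Subexpression sizes:
  U → 5
  π[a](U) → 5
  S → 5
  (π[a](U) ⋈[a=d] S) → 1

|E| = 1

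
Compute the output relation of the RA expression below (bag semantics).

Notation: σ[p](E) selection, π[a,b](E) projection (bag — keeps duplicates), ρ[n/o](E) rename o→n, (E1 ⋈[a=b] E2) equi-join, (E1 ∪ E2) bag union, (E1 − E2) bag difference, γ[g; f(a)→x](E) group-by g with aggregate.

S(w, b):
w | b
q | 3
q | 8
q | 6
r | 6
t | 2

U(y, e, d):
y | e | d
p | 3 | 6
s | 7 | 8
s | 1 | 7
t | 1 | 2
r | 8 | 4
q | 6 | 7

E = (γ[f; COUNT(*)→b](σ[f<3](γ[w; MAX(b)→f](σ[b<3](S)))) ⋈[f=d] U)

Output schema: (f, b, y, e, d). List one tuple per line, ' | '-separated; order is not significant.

Stepwise |·|:
  S → 5
  σ[b<3](S) → 1
  γ[w; MAX(b)→f](σ[b<3](S)) → 1
  σ[f<3](γ[w; MAX(b)→f](σ[b<3](S))) → 1
  γ[f; COUNT(*)→b](σ[f<3](γ[w; MAX(b)→f](σ[b<3](S)))) → 1
  U → 6
  (γ[f; COUNT(*)→b](σ[f<3](γ[w; MAX(b)→f](σ[b<3](S)))) ⋈[f=d] U) → 1

== RESULT ==
f | b | y | e | d
2 | 1 | t | 1 | 2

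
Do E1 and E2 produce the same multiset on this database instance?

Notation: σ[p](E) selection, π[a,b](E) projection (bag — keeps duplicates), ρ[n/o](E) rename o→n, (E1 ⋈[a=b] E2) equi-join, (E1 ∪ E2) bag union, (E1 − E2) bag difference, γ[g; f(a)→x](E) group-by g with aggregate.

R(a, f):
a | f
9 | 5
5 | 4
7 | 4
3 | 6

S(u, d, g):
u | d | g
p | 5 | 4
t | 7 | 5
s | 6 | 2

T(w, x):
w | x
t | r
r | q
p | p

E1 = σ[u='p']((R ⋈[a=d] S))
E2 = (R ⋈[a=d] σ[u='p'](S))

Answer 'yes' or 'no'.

E1 stepwise |·|:
  R → 4
  S → 3
  (R ⋈[a=d] S) → 2
  σ[u='p']((R ⋈[a=d] S)) → 1
E2 stepwise |·|:
  R → 4
  S → 3
  σ[u='p'](S) → 1
  (R ⋈[a=d] σ[u='p'](S)) → 1

E1 and E2 produce the same multiset:
a | f | u | d | g
5 | 4 | p | 5 | 4

yes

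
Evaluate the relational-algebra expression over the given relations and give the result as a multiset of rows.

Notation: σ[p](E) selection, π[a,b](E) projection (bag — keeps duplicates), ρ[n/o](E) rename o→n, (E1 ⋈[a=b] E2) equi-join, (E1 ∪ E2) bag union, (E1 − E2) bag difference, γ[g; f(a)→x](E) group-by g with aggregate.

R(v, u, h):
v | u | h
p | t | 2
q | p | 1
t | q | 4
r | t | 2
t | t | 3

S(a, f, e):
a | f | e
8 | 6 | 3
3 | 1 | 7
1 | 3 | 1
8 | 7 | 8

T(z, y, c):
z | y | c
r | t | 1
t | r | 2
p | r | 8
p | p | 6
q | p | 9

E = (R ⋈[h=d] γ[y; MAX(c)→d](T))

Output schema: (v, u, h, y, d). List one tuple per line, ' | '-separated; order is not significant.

Row counts bottom-up:
  R → 5
  T → 5
  γ[y; MAX(c)→d](T) → 3
  (R ⋈[h=d] γ[y; MAX(c)→d](T)) → 1

== RESULT ==
v | u | h | y | d
q | p | 1 | t | 1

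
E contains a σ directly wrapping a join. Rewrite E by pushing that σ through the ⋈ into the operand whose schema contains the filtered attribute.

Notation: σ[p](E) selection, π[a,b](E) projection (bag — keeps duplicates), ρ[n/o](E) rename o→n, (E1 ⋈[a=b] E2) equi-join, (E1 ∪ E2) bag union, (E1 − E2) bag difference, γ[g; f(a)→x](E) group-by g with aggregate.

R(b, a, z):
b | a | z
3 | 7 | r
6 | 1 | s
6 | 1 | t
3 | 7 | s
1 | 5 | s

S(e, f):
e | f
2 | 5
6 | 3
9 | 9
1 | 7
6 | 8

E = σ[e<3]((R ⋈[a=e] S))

σ filters on e, owned by the right side.
E' = (R ⋈[a=e] σ[e<3](S))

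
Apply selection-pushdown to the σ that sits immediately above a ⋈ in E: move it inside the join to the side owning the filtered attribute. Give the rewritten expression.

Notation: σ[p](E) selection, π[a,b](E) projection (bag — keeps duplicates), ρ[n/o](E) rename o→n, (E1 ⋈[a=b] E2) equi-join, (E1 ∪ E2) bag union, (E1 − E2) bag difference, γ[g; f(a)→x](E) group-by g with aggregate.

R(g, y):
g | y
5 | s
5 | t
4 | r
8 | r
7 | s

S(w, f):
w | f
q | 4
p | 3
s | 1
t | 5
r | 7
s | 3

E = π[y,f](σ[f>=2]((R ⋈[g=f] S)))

σ filters on f, owned by the right side.
E' = π[y,f]((R ⋈[g=f] σ[f>=2](S)))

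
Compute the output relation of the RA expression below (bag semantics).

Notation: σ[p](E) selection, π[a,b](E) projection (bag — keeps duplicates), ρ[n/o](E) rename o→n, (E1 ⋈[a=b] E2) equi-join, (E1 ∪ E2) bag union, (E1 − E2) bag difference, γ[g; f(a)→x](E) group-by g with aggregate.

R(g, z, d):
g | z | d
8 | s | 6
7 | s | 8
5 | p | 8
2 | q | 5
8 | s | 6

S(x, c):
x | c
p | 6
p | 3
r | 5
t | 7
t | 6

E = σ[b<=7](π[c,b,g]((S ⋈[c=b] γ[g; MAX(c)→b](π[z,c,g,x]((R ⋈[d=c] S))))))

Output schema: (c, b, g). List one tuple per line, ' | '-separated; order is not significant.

Subexpression sizes:
  S → 5
  R → 5
  S → 5
  (R ⋈[d=c] S) → 5
  π[z,c,g,x]((R ⋈[d=c] S)) → 5
  γ[g; MAX(c)→b](π[z,c,g,x]((R ⋈[d=c] S))) → 2
  (S ⋈[c=b] γ[g; MAX(c)→b](π[z,c,g,x]((R ⋈[d=c] S)))) → 3
  π[c,b,g]((S ⋈[c=b] γ[g; MAX(c)→b](π[z,c,g,x]((R ⋈[d=c] S))))) → 3
  σ[b<=7](π[c,b,g]((S ⋈[c=b] γ[g; MAX(c)→b](π[z,c,g,x]((R ⋈[d=c] S)))))) → 3

== RESULT ==
c | b | g
5 | 5 | 2
6 | 6 | 8
6 | 6 | 8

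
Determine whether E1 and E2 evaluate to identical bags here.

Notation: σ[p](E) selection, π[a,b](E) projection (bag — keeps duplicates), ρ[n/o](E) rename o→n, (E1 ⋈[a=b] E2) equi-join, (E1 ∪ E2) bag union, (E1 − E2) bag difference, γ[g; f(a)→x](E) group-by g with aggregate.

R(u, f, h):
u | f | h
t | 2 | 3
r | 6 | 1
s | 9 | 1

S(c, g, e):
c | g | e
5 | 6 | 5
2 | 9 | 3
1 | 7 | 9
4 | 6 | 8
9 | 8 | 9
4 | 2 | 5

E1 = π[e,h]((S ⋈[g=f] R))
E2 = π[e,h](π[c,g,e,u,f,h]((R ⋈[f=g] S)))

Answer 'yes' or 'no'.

E1 stepwise |·|:
  S → 6
  R → 3
  (S ⋈[g=f] R) → 4
  π[e,h]((S ⋈[g=f] R)) → 4
E2 stepwise |·|:
  R → 3
  S → 6
  (R ⋈[f=g] S) → 4
  π[c,g,e,u,f,h]((R ⋈[f=g] S)) → 4
  π[e,h](π[c,g,e,u,f,h]((R ⋈[f=g] S))) → 4

E1 and E2 produce the same multiset:
e | h
3 | 1
5 | 1
5 | 3
8 | 1

yes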